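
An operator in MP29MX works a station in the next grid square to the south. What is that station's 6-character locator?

Latitude subsquare x = 23; −1 → 22 = w.
The longitude characters are unchanged.

MP29mw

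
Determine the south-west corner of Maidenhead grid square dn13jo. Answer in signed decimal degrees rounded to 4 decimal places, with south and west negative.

43.5833, -117.2500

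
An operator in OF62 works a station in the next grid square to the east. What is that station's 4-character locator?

OF72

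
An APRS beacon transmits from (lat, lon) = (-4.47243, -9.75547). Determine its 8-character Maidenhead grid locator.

II55cm96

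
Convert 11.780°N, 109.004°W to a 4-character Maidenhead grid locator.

DK51

Offset from 180°W / 90°S: lon 71.00°, lat 101.78°.
Field: 71.00/20 → 3 → D, 101.78/10 → 10 → K; chars DK.
Square: 11.00/2 → 5, 1.78/1 → 1; chars 51.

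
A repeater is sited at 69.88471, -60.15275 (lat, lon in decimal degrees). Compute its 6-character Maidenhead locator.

FP99wv

Offset from 180°W / 90°S: lon 119.8473°, lat 159.8847°.
Field (20°×10°, letters A–R): 119.8473/20 → 5 → F, 159.8847/10 → 15 → P; chars FP.
Square (2°×1°, digits 0–9): 19.8473/2 → 9, 9.8847/1 → 9; chars 99.
Subsquare (5′×2.5′, letters a–x): 1.8473/0.0833333 → 22 → w, 0.8847/0.0416667 → 21 → v; chars wv.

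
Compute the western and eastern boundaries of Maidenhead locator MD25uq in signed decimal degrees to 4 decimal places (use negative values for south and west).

65.6667, 65.7500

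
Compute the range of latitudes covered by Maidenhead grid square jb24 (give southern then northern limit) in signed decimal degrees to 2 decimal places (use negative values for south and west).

Field J=9, B=1: +9·20° lon, +1·10° lat → SW at lon 0°, lat -80°.
Square 2, 4: +2·2° lon, +4·1° lat → SW at lon 4°, lat -76°.
Cell spans 2° lon × 1° lat.
south -76.00, north -75.00.

-76.00, -75.00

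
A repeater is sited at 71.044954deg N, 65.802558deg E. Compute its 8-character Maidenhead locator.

Offset from 180°W / 90°S: lon 245.80256°, lat 161.04495°.
Field: lon ⌊245.80256/20⌋ = 12 → M; lat ⌊161.04495/10⌋ = 16 → Q.
Square: lon ⌊5.80256/2⌋ = 2; lat ⌊1.04495/1⌋ = 1.
Subsquare: lon ⌊1.80256/0.0833333⌋ = 21 → v; lat ⌊0.04495/0.0416667⌋ = 1 → b.
Extended square: lon ⌊0.05256/0.00833333⌋ = 6; lat ⌊0.00329/0.00416667⌋ = 0.

MQ21vb60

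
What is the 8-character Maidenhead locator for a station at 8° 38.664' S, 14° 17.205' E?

Offset from 180°W / 90°S: lon 194.28675°, lat 81.35560°.
Field: 194.28675/20 → 9 → J, 81.35560/10 → 8 → I; chars JI.
Square: 14.28675/2 → 7, 1.35560/1 → 1; chars 71.
Subsquare: 0.28675/0.0833333 → 3 → d, 0.35560/0.0416667 → 8 → i; chars di.
Extended square: 0.03675/0.00833333 → 4, 0.02227/0.00416667 → 5; chars 45.

JI71di45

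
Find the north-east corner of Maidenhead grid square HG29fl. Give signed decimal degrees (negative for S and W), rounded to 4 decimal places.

-20.5000, -35.5000

Field H=7, G=6: +7·20° lon, +6·10° lat → SW at lon -40°, lat -30°.
Square 2, 9: +2·2° lon, +9·1° lat → SW at lon -36°, lat -21°.
Subsquare f=5, l=11: +5·0.0833333° lon, +11·0.0416667° lat → SW at lon -35.5833°, lat -20.5417°.
Cell spans 0.0833333° lon × 0.0416667° lat. NE corner is SW corner plus one full cell.
latitude -20.5000, longitude -35.5000.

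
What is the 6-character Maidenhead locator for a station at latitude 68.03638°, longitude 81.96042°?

Offset from 180°W / 90°S: lon 261.9604°, lat 158.0364°.
Field (20°×10°, letters A–R): 261.9604/20 → 13 → N, 158.0364/10 → 15 → P; chars NP.
Square (2°×1°, digits 0–9): 1.9604/2 → 0, 8.0364/1 → 8; chars 08.
Subsquare (5′×2.5′, letters a–x): 1.9604/0.0833333 → 23 → x, 0.0364/0.0416667 → 0 → a; chars xa.

NP08xa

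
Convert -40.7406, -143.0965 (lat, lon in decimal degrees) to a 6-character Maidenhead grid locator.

Shift to the Maidenhead origin (180°W, 90°S): lon 36.9035, lat 49.2594.
Field: lon ⌊36.9035/20⌋ = 1 → B; lat ⌊49.2594/10⌋ = 4 → E.
Square: lon ⌊16.9035/2⌋ = 8; lat ⌊9.2594/1⌋ = 9.
Subsquare: lon ⌊0.9035/0.0833333⌋ = 10 → k; lat ⌊0.2594/0.0416667⌋ = 6 → g.

BE89kg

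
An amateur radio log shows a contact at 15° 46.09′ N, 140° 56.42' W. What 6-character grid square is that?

Offset from 180°W / 90°S: lon 39.0597°, lat 105.7682°.
Field (20°×10°, letters A–R): lon ⌊39.0597/20⌋ = 1 → B; lat ⌊105.7682/10⌋ = 10 → K.
Square (2°×1°, digits 0–9): lon ⌊19.0597/2⌋ = 9; lat ⌊5.7682/1⌋ = 5.
Subsquare (5′×2.5′, letters a–x): lon ⌊1.0597/0.0833333⌋ = 12 → m; lat ⌊0.7682/0.0416667⌋ = 18 → s.

BK95ms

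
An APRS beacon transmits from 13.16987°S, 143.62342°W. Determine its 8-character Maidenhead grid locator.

BH86et59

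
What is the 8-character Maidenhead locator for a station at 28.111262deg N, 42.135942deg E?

Offset from 180°W / 90°S: lon 222.13594°, lat 118.11126°.
Field: 222.13594/20 → 11 → L, 118.11126/10 → 11 → L; chars LL.
Square: 2.13594/2 → 1, 8.11126/1 → 8; chars 18.
Subsquare: 0.13594/0.0833333 → 1 → b, 0.11126/0.0416667 → 2 → c; chars bc.
Extended square: 0.05261/0.00833333 → 6, 0.02793/0.00416667 → 6; chars 66.

LL18bc66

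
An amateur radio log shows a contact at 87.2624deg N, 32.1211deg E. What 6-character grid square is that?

KR67bg

Offset from 180°W / 90°S: lon 212.1211°, lat 177.2624°.
Field (20°×10°, letters A–R): 212.1211/20 → 10 → K, 177.2624/10 → 17 → R; chars KR.
Square (2°×1°, digits 0–9): 12.1211/2 → 6, 7.2624/1 → 7; chars 67.
Subsquare (5′×2.5′, letters a–x): 0.1211/0.0833333 → 1 → b, 0.2624/0.0416667 → 6 → g; chars bg.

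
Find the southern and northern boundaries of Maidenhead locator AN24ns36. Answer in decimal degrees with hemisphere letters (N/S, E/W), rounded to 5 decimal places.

44.77500° N, 44.77917° N

Field A=0, N=13: +0·20° lon, +13·10° lat → SW at lon -180°, lat 40°.
Square 2, 4: +2·2° lon, +4·1° lat → SW at lon -176°, lat 44°.
Subsquare n=13, s=18: +13·0.0833333° lon, +18·0.0416667° lat → SW at lon -174.917°, lat 44.75°.
Extended square 3, 6: +3·0.00833333° lon, +6·0.00416667° lat → SW at lon -174.892°, lat 44.775°.
Cell spans 0.00833333° lon × 0.00416667° lat.
south 44.77500° N, north 44.77917° N.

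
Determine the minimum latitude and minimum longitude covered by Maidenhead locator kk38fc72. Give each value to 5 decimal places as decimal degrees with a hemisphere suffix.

Field K=10, K=10: +10·20° lon, +10·10° lat → SW at lon 20°, lat 10°.
Square 3, 8: +3·2° lon, +8·1° lat → SW at lon 26°, lat 18°.
Subsquare f=5, c=2: +5·0.0833333° lon, +2·0.0416667° lat → SW at lon 26.4167°, lat 18.0833°.
Extended square 7, 2: +7·0.00833333° lon, +2·0.00416667° lat → SW at lon 26.475°, lat 18.0917°.
latitude 18.09167° N, longitude 26.47500° E.

18.09167° N, 26.47500° E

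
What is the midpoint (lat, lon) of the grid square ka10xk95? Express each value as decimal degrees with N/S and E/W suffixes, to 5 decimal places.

89.56042° S, 23.99583° E

Field K=10, A=0: +10·20° lon, +0·10° lat → SW at lon 20°, lat -90°.
Square 1, 0: +1·2° lon, +0·1° lat → SW at lon 22°, lat -90°.
Subsquare x=23, k=10: +23·0.0833333° lon, +10·0.0416667° lat → SW at lon 23.9167°, lat -89.5833°.
Extended square 9, 5: +9·0.00833333° lon, +5·0.00416667° lat → SW at lon 23.9917°, lat -89.5625°.
Cell spans 0.00833333° lon × 0.00416667° lat. Centre is SW corner plus half of each.
latitude 89.56042° S, longitude 23.99583° E.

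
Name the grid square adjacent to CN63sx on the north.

Latitude subsquare x = 23; +1 → 24, wraps to 0 = a, carry into square.
Latitude square 3; +1 → 4.
The longitude characters are unchanged.

CN64sa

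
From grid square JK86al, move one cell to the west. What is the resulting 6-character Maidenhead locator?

JK76xl

Longitude subsquare a = 0; −1 → -1, wraps to 23 = x, carry into square.
Longitude square 8; −1 → 7.
The latitude characters are unchanged.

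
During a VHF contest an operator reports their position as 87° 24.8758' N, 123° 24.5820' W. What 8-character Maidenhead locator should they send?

CR87hj09

Offset from 180°W / 90°S: lon 56.59030°, lat 177.41460°.
Field: 56.59030/20 → 2 → C, 177.41460/10 → 17 → R; chars CR.
Square: 16.59030/2 → 8, 7.41460/1 → 7; chars 87.
Subsquare: 0.59030/0.0833333 → 7 → h, 0.41460/0.0416667 → 9 → j; chars hj.
Extended square: 0.00697/0.00833333 → 0, 0.03960/0.00416667 → 9; chars 09.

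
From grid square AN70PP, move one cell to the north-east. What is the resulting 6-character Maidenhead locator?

AN70qq

Longitude subsquare p = 15; +1 → 16 = q.
Latitude subsquare p = 15; +1 → 16 = q.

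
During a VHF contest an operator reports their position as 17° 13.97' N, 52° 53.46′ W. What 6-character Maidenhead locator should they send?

GK37nf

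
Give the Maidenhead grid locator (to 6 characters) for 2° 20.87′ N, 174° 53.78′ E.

Offset from 180°W / 90°S: lon 354.8963°, lat 92.3478°.
Field (20°×10°, letters A–R): 354.8963/20 → 17 → R, 92.3478/10 → 9 → J; chars RJ.
Square (2°×1°, digits 0–9): 14.8963/2 → 7, 2.3478/1 → 2; chars 72.
Subsquare (5′×2.5′, letters a–x): 0.8963/0.0833333 → 10 → k, 0.3478/0.0416667 → 8 → i; chars ki.

RJ72ki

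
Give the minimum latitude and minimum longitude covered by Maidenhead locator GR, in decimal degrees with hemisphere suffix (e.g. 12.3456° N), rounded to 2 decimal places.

Field G=6, R=17: +6·20° lon, +17·10° lat → SW at lon -60°, lat 80°.
latitude 80.00° N, longitude 60.00° W.

80.00° N, 60.00° W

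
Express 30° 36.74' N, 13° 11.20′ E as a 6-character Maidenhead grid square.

JM60oo

Shift to the Maidenhead origin (180°W, 90°S): lon 193.1867, lat 120.6123.
Field (20°×10°, letters A–R): lon ⌊193.1867/20⌋ = 9 → J; lat ⌊120.6123/10⌋ = 12 → M.
Square (2°×1°, digits 0–9): lon ⌊13.1867/2⌋ = 6; lat ⌊0.6123/1⌋ = 0.
Subsquare (5′×2.5′, letters a–x): lon ⌊1.1867/0.0833333⌋ = 14 → o; lat ⌊0.6123/0.0416667⌋ = 14 → o.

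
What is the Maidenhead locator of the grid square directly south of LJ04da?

LJ03dx

Latitude subsquare a = 0; −1 → -1, wraps to 23 = x, carry into square.
Latitude square 4; −1 → 3.
The longitude characters are unchanged.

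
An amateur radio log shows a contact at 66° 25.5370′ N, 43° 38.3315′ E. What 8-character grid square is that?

LP16tk62

Add 180° to longitude and 90° to latitude: 223.63886, 156.42562.
Field (20°×10°, letters A–R): 223.63886/20 → 11 → L, 156.42562/10 → 15 → P; chars LP.
Square (2°×1°, digits 0–9): 3.63886/2 → 1, 6.42562/1 → 6; chars 16.
Subsquare (5′×2.5′, letters a–x): 1.63886/0.0833333 → 19 → t, 0.42562/0.0416667 → 10 → k; chars tk.
Extended square (30″×15″, digits 0–9): 0.05552/0.00833333 → 6, 0.00895/0.00416667 → 2; chars 62.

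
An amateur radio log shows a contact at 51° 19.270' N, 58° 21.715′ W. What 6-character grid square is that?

Add 180° to longitude and 90° to latitude: 121.6381, 141.3212.
Field: lon ⌊121.6381/20⌋ = 6 → G; lat ⌊141.3212/10⌋ = 14 → O.
Square: lon ⌊1.6381/2⌋ = 0; lat ⌊1.3212/1⌋ = 1.
Subsquare: lon ⌊1.6381/0.0833333⌋ = 19 → t; lat ⌊0.3212/0.0416667⌋ = 7 → h.

GO01th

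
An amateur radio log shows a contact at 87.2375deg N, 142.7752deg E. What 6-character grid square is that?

QR17jf

Shift to the Maidenhead origin (180°W, 90°S): lon 322.7752, lat 177.2375.
Field (20°×10°, letters A–R): 322.7752/20 → 16 → Q, 177.2375/10 → 17 → R; chars QR.
Square (2°×1°, digits 0–9): 2.7752/2 → 1, 7.2375/1 → 7; chars 17.
Subsquare (5′×2.5′, letters a–x): 0.7752/0.0833333 → 9 → j, 0.2375/0.0416667 → 5 → f; chars jf.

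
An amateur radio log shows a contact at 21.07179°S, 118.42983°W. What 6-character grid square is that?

DG08sw

Shift to the Maidenhead origin (180°W, 90°S): lon 61.5702, lat 68.9282.
Field (20°×10°, letters A–R): 61.5702/20 → 3 → D, 68.9282/10 → 6 → G; chars DG.
Square (2°×1°, digits 0–9): 1.5702/2 → 0, 8.9282/1 → 8; chars 08.
Subsquare (5′×2.5′, letters a–x): 1.5702/0.0833333 → 18 → s, 0.9282/0.0416667 → 22 → w; chars sw.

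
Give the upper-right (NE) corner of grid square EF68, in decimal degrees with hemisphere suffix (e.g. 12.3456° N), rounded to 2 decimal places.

31.00° S, 86.00° W

Field E=4, F=5: +4·20° lon, +5·10° lat → SW at lon -100°, lat -40°.
Square 6, 8: +6·2° lon, +8·1° lat → SW at lon -88°, lat -32°.
Cell spans 2° lon × 1° lat. NE corner is SW corner plus one full cell.
latitude 31.00° S, longitude 86.00° W.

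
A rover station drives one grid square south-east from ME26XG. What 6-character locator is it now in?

ME36af

Longitude subsquare x = 23; +1 → 24, wraps to 0 = a, carry into square.
Longitude square 2; +1 → 3.
Latitude subsquare g = 6; −1 → 5 = f.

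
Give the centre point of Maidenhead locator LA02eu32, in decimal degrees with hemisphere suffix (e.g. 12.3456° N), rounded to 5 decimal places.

87.15625° S, 40.36250° E

Field L=11, A=0: +11·20° lon, +0·10° lat → SW at lon 40°, lat -90°.
Square 0, 2: +0·2° lon, +2·1° lat → SW at lon 40°, lat -88°.
Subsquare e=4, u=20: +4·0.0833333° lon, +20·0.0416667° lat → SW at lon 40.3333°, lat -87.1667°.
Extended square 3, 2: +3·0.00833333° lon, +2·0.00416667° lat → SW at lon 40.3583°, lat -87.1583°.
Cell spans 0.00833333° lon × 0.00416667° lat. Centre is SW corner plus half of each.
latitude 87.15625° S, longitude 40.36250° E.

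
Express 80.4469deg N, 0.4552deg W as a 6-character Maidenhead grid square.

IR90sk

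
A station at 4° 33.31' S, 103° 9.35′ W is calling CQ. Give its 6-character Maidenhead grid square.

DI85kk

Shift to the Maidenhead origin (180°W, 90°S): lon 76.8442, lat 85.4448.
Field: 76.8442/20 → 3 → D, 85.4448/10 → 8 → I; chars DI.
Square: 16.8442/2 → 8, 5.4448/1 → 5; chars 85.
Subsquare: 0.8442/0.0833333 → 10 → k, 0.4448/0.0416667 → 10 → k; chars kk.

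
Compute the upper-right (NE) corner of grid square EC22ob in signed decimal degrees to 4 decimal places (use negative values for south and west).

Field E=4, C=2: +4·20° lon, +2·10° lat → SW at lon -100°, lat -70°.
Square 2, 2: +2·2° lon, +2·1° lat → SW at lon -96°, lat -68°.
Subsquare o=14, b=1: +14·0.0833333° lon, +1·0.0416667° lat → SW at lon -94.8333°, lat -67.9583°.
Cell spans 0.0833333° lon × 0.0416667° lat. NE corner is SW corner plus one full cell.
latitude -67.9167, longitude -94.7500.

-67.9167, -94.7500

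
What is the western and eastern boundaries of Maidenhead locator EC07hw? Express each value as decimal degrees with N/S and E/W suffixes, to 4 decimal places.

99.4167° W, 99.3333° W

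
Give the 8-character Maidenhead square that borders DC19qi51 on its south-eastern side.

DC19qi60

Longitude extended square 5; +1 → 6.
Latitude extended square 1; −1 → 0.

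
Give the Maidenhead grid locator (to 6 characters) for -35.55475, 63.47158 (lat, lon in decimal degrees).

Offset from 180°W / 90°S: lon 243.4716°, lat 54.4453°.
Field: 243.4716/20 → 12 → M, 54.4453/10 → 5 → F; chars MF.
Square: 3.4716/2 → 1, 4.4453/1 → 4; chars 14.
Subsquare: 1.4716/0.0833333 → 17 → r, 0.4453/0.0416667 → 10 → k; chars rk.

MF14rk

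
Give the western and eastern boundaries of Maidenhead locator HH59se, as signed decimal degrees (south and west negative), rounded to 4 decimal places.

Field H=7, H=7: +7·20° lon, +7·10° lat → SW at lon -40°, lat -20°.
Square 5, 9: +5·2° lon, +9·1° lat → SW at lon -30°, lat -11°.
Subsquare s=18, e=4: +18·0.0833333° lon, +4·0.0416667° lat → SW at lon -28.5°, lat -10.8333°.
Cell spans 0.0833333° lon × 0.0416667° lat.
west -28.5000, east -28.4167.

-28.5000, -28.4167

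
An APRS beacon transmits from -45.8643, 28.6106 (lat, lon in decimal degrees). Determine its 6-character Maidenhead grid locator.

Add 180° to longitude and 90° to latitude: 208.6106, 44.1357.
Field: 208.6106/20 → 10 → K, 44.1357/10 → 4 → E; chars KE.
Square: 8.6106/2 → 4, 4.1357/1 → 4; chars 44.
Subsquare: 0.6106/0.0833333 → 7 → h, 0.1357/0.0416667 → 3 → d; chars hd.

KE44hd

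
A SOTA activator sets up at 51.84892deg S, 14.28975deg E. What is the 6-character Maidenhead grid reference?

JD78dd

Shift to the Maidenhead origin (180°W, 90°S): lon 194.2897, lat 38.1511.
Field: 194.2897/20 → 9 → J, 38.1511/10 → 3 → D; chars JD.
Square: 14.2897/2 → 7, 8.1511/1 → 8; chars 78.
Subsquare: 0.2897/0.0833333 → 3 → d, 0.1511/0.0416667 → 3 → d; chars dd.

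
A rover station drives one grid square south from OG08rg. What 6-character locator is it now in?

OG08rf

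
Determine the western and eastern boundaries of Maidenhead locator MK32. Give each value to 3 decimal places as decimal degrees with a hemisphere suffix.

66.000° E, 68.000° E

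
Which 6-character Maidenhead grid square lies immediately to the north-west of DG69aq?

DG59xr

Longitude subsquare a = 0; −1 → -1, wraps to 23 = x, carry into square.
Longitude square 6; −1 → 5.
Latitude subsquare q = 16; +1 → 17 = r.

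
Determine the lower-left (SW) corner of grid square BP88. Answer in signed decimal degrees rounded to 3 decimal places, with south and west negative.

68.000, -144.000

Field B=1, P=15: +1·20° lon, +15·10° lat → SW at lon -160°, lat 60°.
Square 8, 8: +8·2° lon, +8·1° lat → SW at lon -144°, lat 68°.
latitude 68.000, longitude -144.000.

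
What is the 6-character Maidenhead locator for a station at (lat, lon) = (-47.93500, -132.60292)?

CE32qb

Add 180° to longitude and 90° to latitude: 47.3971, 42.0650.
Field: lon ⌊47.3971/20⌋ = 2 → C; lat ⌊42.0650/10⌋ = 4 → E.
Square: lon ⌊7.3971/2⌋ = 3; lat ⌊2.0650/1⌋ = 2.
Subsquare: lon ⌊1.3971/0.0833333⌋ = 16 → q; lat ⌊0.0650/0.0416667⌋ = 1 → b.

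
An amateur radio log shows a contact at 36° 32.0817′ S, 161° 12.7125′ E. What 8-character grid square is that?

RF03ol51

Add 180° to longitude and 90° to latitude: 341.21187, 53.46531.
Field: lon ⌊341.21187/20⌋ = 17 → R; lat ⌊53.46531/10⌋ = 5 → F.
Square: lon ⌊1.21187/2⌋ = 0; lat ⌊3.46531/1⌋ = 3.
Subsquare: lon ⌊1.21187/0.0833333⌋ = 14 → o; lat ⌊0.46531/0.0416667⌋ = 11 → l.
Extended square: lon ⌊0.04521/0.00833333⌋ = 5; lat ⌊0.00697/0.00416667⌋ = 1.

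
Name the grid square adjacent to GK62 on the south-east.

Longitude square 6; +1 → 7.
Latitude square 2; −1 → 1.

GK71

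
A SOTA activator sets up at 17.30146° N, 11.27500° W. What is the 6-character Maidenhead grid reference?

IK47ih

Add 180° to longitude and 90° to latitude: 168.7250, 107.3015.
Field: 168.7250/20 → 8 → I, 107.3015/10 → 10 → K; chars IK.
Square: 8.7250/2 → 4, 7.3015/1 → 7; chars 47.
Subsquare: 0.7250/0.0833333 → 8 → i, 0.3015/0.0416667 → 7 → h; chars ih.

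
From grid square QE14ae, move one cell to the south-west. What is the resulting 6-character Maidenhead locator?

QE04xd

Longitude subsquare a = 0; −1 → -1, wraps to 23 = x, carry into square.
Longitude square 1; −1 → 0.
Latitude subsquare e = 4; −1 → 3 = d.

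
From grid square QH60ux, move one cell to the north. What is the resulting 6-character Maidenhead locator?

Latitude subsquare x = 23; +1 → 24, wraps to 0 = a, carry into square.
Latitude square 0; +1 → 1.
The longitude characters are unchanged.

QH61ua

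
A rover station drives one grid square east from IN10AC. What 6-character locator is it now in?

IN10bc

Longitude subsquare a = 0; +1 → 1 = b.
The latitude characters are unchanged.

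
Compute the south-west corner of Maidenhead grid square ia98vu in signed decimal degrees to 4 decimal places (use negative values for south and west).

Field I=8, A=0: +8·20° lon, +0·10° lat → SW at lon -20°, lat -90°.
Square 9, 8: +9·2° lon, +8·1° lat → SW at lon -2°, lat -82°.
Subsquare v=21, u=20: +21·0.0833333° lon, +20·0.0416667° lat → SW at lon -0.25°, lat -81.1667°.
latitude -81.1667, longitude -0.2500.

-81.1667, -0.2500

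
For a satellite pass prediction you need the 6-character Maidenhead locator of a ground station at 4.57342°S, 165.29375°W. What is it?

AI75ik

Offset from 180°W / 90°S: lon 14.7063°, lat 85.4266°.
Field: 14.7063/20 → 0 → A, 85.4266/10 → 8 → I; chars AI.
Square: 14.7063/2 → 7, 5.4266/1 → 5; chars 75.
Subsquare: 0.7063/0.0833333 → 8 → i, 0.4266/0.0416667 → 10 → k; chars ik.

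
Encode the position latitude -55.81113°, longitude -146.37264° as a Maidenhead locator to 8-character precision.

BD64te55

Offset from 180°W / 90°S: lon 33.62736°, lat 34.18887°.
Field (20°×10°, letters A–R): lon ⌊33.62736/20⌋ = 1 → B; lat ⌊34.18887/10⌋ = 3 → D.
Square (2°×1°, digits 0–9): lon ⌊13.62736/2⌋ = 6; lat ⌊4.18887/1⌋ = 4.
Subsquare (5′×2.5′, letters a–x): lon ⌊1.62736/0.0833333⌋ = 19 → t; lat ⌊0.18887/0.0416667⌋ = 4 → e.
Extended square (30″×15″, digits 0–9): lon ⌊0.04403/0.00833333⌋ = 5; lat ⌊0.02220/0.00416667⌋ = 5.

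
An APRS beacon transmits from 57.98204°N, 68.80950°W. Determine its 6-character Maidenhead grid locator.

Shift to the Maidenhead origin (180°W, 90°S): lon 111.1905, lat 147.9820.
Field: lon ⌊111.1905/20⌋ = 5 → F; lat ⌊147.9820/10⌋ = 14 → O.
Square: lon ⌊11.1905/2⌋ = 5; lat ⌊7.9820/1⌋ = 7.
Subsquare: lon ⌊1.1905/0.0833333⌋ = 14 → o; lat ⌊0.9820/0.0416667⌋ = 23 → x.

FO57ox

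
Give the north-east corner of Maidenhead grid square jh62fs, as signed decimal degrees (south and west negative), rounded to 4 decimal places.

Field J=9, H=7: +9·20° lon, +7·10° lat → SW at lon 0°, lat -20°.
Square 6, 2: +6·2° lon, +2·1° lat → SW at lon 12°, lat -18°.
Subsquare f=5, s=18: +5·0.0833333° lon, +18·0.0416667° lat → SW at lon 12.4167°, lat -17.25°.
Cell spans 0.0833333° lon × 0.0416667° lat. NE corner is SW corner plus one full cell.
latitude -17.2083, longitude 12.5000.

-17.2083, 12.5000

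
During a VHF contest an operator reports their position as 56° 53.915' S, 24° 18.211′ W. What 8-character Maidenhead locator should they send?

HD73uc34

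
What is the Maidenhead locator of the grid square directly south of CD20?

Latitude square 0; −1 → -1, wraps to 9, carry into field.
Latitude field D = 3; −1 → 2 = C.
The longitude characters are unchanged.

CC29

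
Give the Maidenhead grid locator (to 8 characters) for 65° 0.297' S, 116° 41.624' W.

DC14px68

Add 180° to longitude and 90° to latitude: 63.30627, 24.99505.
Field: 63.30627/20 → 3 → D, 24.99505/10 → 2 → C; chars DC.
Square: 3.30627/2 → 1, 4.99505/1 → 4; chars 14.
Subsquare: 1.30627/0.0833333 → 15 → p, 0.99505/0.0416667 → 23 → x; chars px.
Extended square: 0.05627/0.00833333 → 6, 0.03672/0.00416667 → 8; chars 68.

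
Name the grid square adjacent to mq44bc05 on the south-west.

Longitude extended square 0; −1 → -1, wraps to 9, carry into subsquare.
Longitude subsquare b = 1; −1 → 0 = a.
Latitude extended square 5; −1 → 4.

MQ44ac94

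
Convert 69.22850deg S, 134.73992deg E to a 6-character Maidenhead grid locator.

PC70is

Offset from 180°W / 90°S: lon 314.7399°, lat 20.7715°.
Field (20°×10°, letters A–R): lon ⌊314.7399/20⌋ = 15 → P; lat ⌊20.7715/10⌋ = 2 → C.
Square (2°×1°, digits 0–9): lon ⌊14.7399/2⌋ = 7; lat ⌊0.7715/1⌋ = 0.
Subsquare (5′×2.5′, letters a–x): lon ⌊0.7399/0.0833333⌋ = 8 → i; lat ⌊0.7715/0.0416667⌋ = 18 → s.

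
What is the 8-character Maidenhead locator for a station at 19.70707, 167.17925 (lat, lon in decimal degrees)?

Add 180° to longitude and 90° to latitude: 347.17925, 109.70707.
Field: 347.17925/20 → 17 → R, 109.70707/10 → 10 → K; chars RK.
Square: 7.17925/2 → 3, 9.70707/1 → 9; chars 39.
Subsquare: 1.17925/0.0833333 → 14 → o, 0.70707/0.0416667 → 16 → q; chars oq.
Extended square: 0.01258/0.00833333 → 1, 0.04040/0.00416667 → 9; chars 19.

RK39oq19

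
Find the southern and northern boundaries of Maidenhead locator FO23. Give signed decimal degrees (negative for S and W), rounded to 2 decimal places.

Field F=5, O=14: +5·20° lon, +14·10° lat → SW at lon -80°, lat 50°.
Square 2, 3: +2·2° lon, +3·1° lat → SW at lon -76°, lat 53°.
Cell spans 2° lon × 1° lat.
south 53.00, north 54.00.

53.00, 54.00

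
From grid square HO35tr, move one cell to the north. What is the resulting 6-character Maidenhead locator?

HO35ts

Latitude subsquare r = 17; +1 → 18 = s.
The longitude characters are unchanged.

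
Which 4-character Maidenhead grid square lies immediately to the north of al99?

AM90

Latitude square 9; +1 → 10, wraps to 0, carry into field.
Latitude field L = 11; +1 → 12 = M.
The longitude characters are unchanged.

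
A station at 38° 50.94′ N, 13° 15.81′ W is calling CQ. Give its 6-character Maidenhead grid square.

IM38iu

Add 180° to longitude and 90° to latitude: 166.7365, 128.8490.
Field: lon ⌊166.7365/20⌋ = 8 → I; lat ⌊128.8490/10⌋ = 12 → M.
Square: lon ⌊6.7365/2⌋ = 3; lat ⌊8.8490/1⌋ = 8.
Subsquare: lon ⌊0.7365/0.0833333⌋ = 8 → i; lat ⌊0.8490/0.0416667⌋ = 20 → u.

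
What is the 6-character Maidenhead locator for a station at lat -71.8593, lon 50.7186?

LB58id

Offset from 180°W / 90°S: lon 230.7186°, lat 18.1407°.
Field: lon ⌊230.7186/20⌋ = 11 → L; lat ⌊18.1407/10⌋ = 1 → B.
Square: lon ⌊10.7186/2⌋ = 5; lat ⌊8.1407/1⌋ = 8.
Subsquare: lon ⌊0.7186/0.0833333⌋ = 8 → i; lat ⌊0.1407/0.0416667⌋ = 3 → d.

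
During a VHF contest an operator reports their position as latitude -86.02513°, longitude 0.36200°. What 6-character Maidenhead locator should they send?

Offset from 180°W / 90°S: lon 180.3620°, lat 3.9749°.
Field: lon ⌊180.3620/20⌋ = 9 → J; lat ⌊3.9749/10⌋ = 0 → A.
Square: lon ⌊0.3620/2⌋ = 0; lat ⌊3.9749/1⌋ = 3.
Subsquare: lon ⌊0.3620/0.0833333⌋ = 4 → e; lat ⌊0.9749/0.0416667⌋ = 23 → x.

JA03ex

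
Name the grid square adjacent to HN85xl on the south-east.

Longitude subsquare x = 23; +1 → 24, wraps to 0 = a, carry into square.
Longitude square 8; +1 → 9.
Latitude subsquare l = 11; −1 → 10 = k.

HN95ak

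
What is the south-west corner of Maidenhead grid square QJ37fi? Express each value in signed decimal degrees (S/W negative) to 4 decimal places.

Field Q=16, J=9: +16·20° lon, +9·10° lat → SW at lon 140°, lat 0°.
Square 3, 7: +3·2° lon, +7·1° lat → SW at lon 146°, lat 7°.
Subsquare f=5, i=8: +5·0.0833333° lon, +8·0.0416667° lat → SW at lon 146.417°, lat 7.33333°.
latitude 7.3333, longitude 146.4167.

7.3333, 146.4167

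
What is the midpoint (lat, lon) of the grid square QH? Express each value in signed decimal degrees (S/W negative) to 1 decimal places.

Field Q=16, H=7: +16·20° lon, +7·10° lat → SW at lon 140°, lat -20°.
Cell spans 20° lon × 10° lat. Centre is SW corner plus half of each.
latitude -15.0, longitude 150.0.

-15.0, 150.0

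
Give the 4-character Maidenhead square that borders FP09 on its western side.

EP99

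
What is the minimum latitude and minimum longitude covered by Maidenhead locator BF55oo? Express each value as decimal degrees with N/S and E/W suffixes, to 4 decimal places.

34.4167° S, 148.8333° W

Field B=1, F=5: +1·20° lon, +5·10° lat → SW at lon -160°, lat -40°.
Square 5, 5: +5·2° lon, +5·1° lat → SW at lon -150°, lat -35°.
Subsquare o=14, o=14: +14·0.0833333° lon, +14·0.0416667° lat → SW at lon -148.833°, lat -34.4167°.
latitude 34.4167° S, longitude 148.8333° W.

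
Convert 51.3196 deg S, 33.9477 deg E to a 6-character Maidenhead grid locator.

Shift to the Maidenhead origin (180°W, 90°S): lon 213.9477, lat 38.6804.
Field (20°×10°, letters A–R): 213.9477/20 → 10 → K, 38.6804/10 → 3 → D; chars KD.
Square (2°×1°, digits 0–9): 13.9477/2 → 6, 8.6804/1 → 8; chars 68.
Subsquare (5′×2.5′, letters a–x): 1.9477/0.0833333 → 23 → x, 0.6804/0.0416667 → 16 → q; chars xq.

KD68xq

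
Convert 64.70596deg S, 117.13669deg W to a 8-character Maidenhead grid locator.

DC15kh30

Add 180° to longitude and 90° to latitude: 62.86331, 25.29404.
Field: lon ⌊62.86331/20⌋ = 3 → D; lat ⌊25.29404/10⌋ = 2 → C.
Square: lon ⌊2.86331/2⌋ = 1; lat ⌊5.29404/1⌋ = 5.
Subsquare: lon ⌊0.86331/0.0833333⌋ = 10 → k; lat ⌊0.29404/0.0416667⌋ = 7 → h.
Extended square: lon ⌊0.02998/0.00833333⌋ = 3; lat ⌊0.00237/0.00416667⌋ = 0.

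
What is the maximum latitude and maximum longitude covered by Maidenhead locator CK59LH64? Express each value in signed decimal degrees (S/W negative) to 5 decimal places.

19.31250, -129.02500

Field C=2, K=10: +2·20° lon, +10·10° lat → SW at lon -140°, lat 10°.
Square 5, 9: +5·2° lon, +9·1° lat → SW at lon -130°, lat 19°.
Subsquare l=11, h=7: +11·0.0833333° lon, +7·0.0416667° lat → SW at lon -129.083°, lat 19.2917°.
Extended square 6, 4: +6·0.00833333° lon, +4·0.00416667° lat → SW at lon -129.033°, lat 19.3083°.
Cell spans 0.00833333° lon × 0.00416667° lat. NE corner is SW corner plus one full cell.
latitude 19.31250, longitude -129.02500.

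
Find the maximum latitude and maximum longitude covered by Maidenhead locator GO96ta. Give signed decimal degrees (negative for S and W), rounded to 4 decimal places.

Field G=6, O=14: +6·20° lon, +14·10° lat → SW at lon -60°, lat 50°.
Square 9, 6: +9·2° lon, +6·1° lat → SW at lon -42°, lat 56°.
Subsquare t=19, a=0: +19·0.0833333° lon, +0·0.0416667° lat → SW at lon -40.4167°, lat 56°.
Cell spans 0.0833333° lon × 0.0416667° lat. NE corner is SW corner plus one full cell.
latitude 56.0417, longitude -40.3333.

56.0417, -40.3333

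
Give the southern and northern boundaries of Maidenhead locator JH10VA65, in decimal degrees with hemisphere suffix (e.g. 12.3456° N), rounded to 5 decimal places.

Field J=9, H=7: +9·20° lon, +7·10° lat → SW at lon 0°, lat -20°.
Square 1, 0: +1·2° lon, +0·1° lat → SW at lon 2°, lat -20°.
Subsquare v=21, a=0: +21·0.0833333° lon, +0·0.0416667° lat → SW at lon 3.75°, lat -20°.
Extended square 6, 5: +6·0.00833333° lon, +5·0.00416667° lat → SW at lon 3.8°, lat -19.9792°.
Cell spans 0.00833333° lon × 0.00416667° lat.
south 19.97917° S, north 19.97500° S.

19.97917° S, 19.97500° S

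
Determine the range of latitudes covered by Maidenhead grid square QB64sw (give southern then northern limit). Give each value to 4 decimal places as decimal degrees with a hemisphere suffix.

75.0833° S, 75.0417° S

Field Q=16, B=1: +16·20° lon, +1·10° lat → SW at lon 140°, lat -80°.
Square 6, 4: +6·2° lon, +4·1° lat → SW at lon 152°, lat -76°.
Subsquare s=18, w=22: +18·0.0833333° lon, +22·0.0416667° lat → SW at lon 153.5°, lat -75.0833°.
Cell spans 0.0833333° lon × 0.0416667° lat.
south 75.0833° S, north 75.0417° S.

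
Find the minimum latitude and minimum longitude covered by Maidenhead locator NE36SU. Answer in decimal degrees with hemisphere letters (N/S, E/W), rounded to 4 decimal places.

Field N=13, E=4: +13·20° lon, +4·10° lat → SW at lon 80°, lat -50°.
Square 3, 6: +3·2° lon, +6·1° lat → SW at lon 86°, lat -44°.
Subsquare s=18, u=20: +18·0.0833333° lon, +20·0.0416667° lat → SW at lon 87.5°, lat -43.1667°.
latitude 43.1667° S, longitude 87.5000° E.

43.1667° S, 87.5000° E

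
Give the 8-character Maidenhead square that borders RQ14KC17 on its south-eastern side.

RQ14kc26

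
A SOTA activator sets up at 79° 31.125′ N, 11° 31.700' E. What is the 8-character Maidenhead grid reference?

JQ59sm34

Add 180° to longitude and 90° to latitude: 191.52833, 169.51875.
Field: lon ⌊191.52833/20⌋ = 9 → J; lat ⌊169.51875/10⌋ = 16 → Q.
Square: lon ⌊11.52833/2⌋ = 5; lat ⌊9.51875/1⌋ = 9.
Subsquare: lon ⌊1.52833/0.0833333⌋ = 18 → s; lat ⌊0.51875/0.0416667⌋ = 12 → m.
Extended square: lon ⌊0.02833/0.00833333⌋ = 3; lat ⌊0.01875/0.00416667⌋ = 4.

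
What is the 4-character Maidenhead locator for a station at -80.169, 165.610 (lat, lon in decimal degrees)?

RA29

Shift to the Maidenhead origin (180°W, 90°S): lon 345.61, lat 9.83.
Field: lon ⌊345.61/20⌋ = 17 → R; lat ⌊9.83/10⌋ = 0 → A.
Square: lon ⌊5.61/2⌋ = 2; lat ⌊9.83/1⌋ = 9.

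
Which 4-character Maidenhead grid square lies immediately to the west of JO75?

JO65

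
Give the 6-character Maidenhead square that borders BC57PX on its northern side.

BC58pa

Latitude subsquare x = 23; +1 → 24, wraps to 0 = a, carry into square.
Latitude square 7; +1 → 8.
The longitude characters are unchanged.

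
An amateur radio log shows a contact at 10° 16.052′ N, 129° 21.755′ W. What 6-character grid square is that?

CK50hg

Add 180° to longitude and 90° to latitude: 50.6374, 100.2675.
Field: 50.6374/20 → 2 → C, 100.2675/10 → 10 → K; chars CK.
Square: 10.6374/2 → 5, 0.2675/1 → 0; chars 50.
Subsquare: 0.6374/0.0833333 → 7 → h, 0.2675/0.0416667 → 6 → g; chars hg.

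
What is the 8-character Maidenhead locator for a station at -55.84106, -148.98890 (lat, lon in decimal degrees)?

BD54md18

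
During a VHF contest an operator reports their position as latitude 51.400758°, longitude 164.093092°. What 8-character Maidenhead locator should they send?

RO21bj16

Shift to the Maidenhead origin (180°W, 90°S): lon 344.09309, lat 141.40076.
Field: lon ⌊344.09309/20⌋ = 17 → R; lat ⌊141.40076/10⌋ = 14 → O.
Square: lon ⌊4.09309/2⌋ = 2; lat ⌊1.40076/1⌋ = 1.
Subsquare: lon ⌊0.09309/0.0833333⌋ = 1 → b; lat ⌊0.40076/0.0416667⌋ = 9 → j.
Extended square: lon ⌊0.00976/0.00833333⌋ = 1; lat ⌊0.02576/0.00416667⌋ = 6.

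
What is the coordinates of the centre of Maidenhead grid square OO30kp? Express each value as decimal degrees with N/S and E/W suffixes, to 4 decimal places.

Field O=14, O=14: +14·20° lon, +14·10° lat → SW at lon 100°, lat 50°.
Square 3, 0: +3·2° lon, +0·1° lat → SW at lon 106°, lat 50°.
Subsquare k=10, p=15: +10·0.0833333° lon, +15·0.0416667° lat → SW at lon 106.833°, lat 50.625°.
Cell spans 0.0833333° lon × 0.0416667° lat. Centre is SW corner plus half of each.
latitude 50.6458° N, longitude 106.8750° E.

50.6458° N, 106.8750° E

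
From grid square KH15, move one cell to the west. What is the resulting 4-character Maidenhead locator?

KH05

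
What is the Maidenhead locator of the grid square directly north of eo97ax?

EO98aa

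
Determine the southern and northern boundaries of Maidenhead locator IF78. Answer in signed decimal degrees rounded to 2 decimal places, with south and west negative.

-32.00, -31.00

Field I=8, F=5: +8·20° lon, +5·10° lat → SW at lon -20°, lat -40°.
Square 7, 8: +7·2° lon, +8·1° lat → SW at lon -6°, lat -32°.
Cell spans 2° lon × 1° lat.
south -32.00, north -31.00.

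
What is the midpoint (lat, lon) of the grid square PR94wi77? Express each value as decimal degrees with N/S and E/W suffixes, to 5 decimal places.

84.36458° N, 139.89583° E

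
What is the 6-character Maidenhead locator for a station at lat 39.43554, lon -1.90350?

Offset from 180°W / 90°S: lon 178.0965°, lat 129.4355°.
Field: 178.0965/20 → 8 → I, 129.4355/10 → 12 → M; chars IM.
Square: 18.0965/2 → 9, 9.4355/1 → 9; chars 99.
Subsquare: 0.0965/0.0833333 → 1 → b, 0.4355/0.0416667 → 10 → k; chars bk.

IM99bk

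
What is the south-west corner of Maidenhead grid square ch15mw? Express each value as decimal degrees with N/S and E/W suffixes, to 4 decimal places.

14.0833° S, 137.0000° W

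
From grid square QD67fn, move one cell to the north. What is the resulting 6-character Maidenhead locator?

QD67fo

Latitude subsquare n = 13; +1 → 14 = o.
The longitude characters are unchanged.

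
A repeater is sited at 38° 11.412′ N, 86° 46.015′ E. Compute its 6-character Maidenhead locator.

NM38je

Offset from 180°W / 90°S: lon 266.7669°, lat 128.1902°.
Field: lon ⌊266.7669/20⌋ = 13 → N; lat ⌊128.1902/10⌋ = 12 → M.
Square: lon ⌊6.7669/2⌋ = 3; lat ⌊8.1902/1⌋ = 8.
Subsquare: lon ⌊0.7669/0.0833333⌋ = 9 → j; lat ⌊0.1902/0.0416667⌋ = 4 → e.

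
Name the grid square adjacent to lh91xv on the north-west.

LH91ww

Longitude subsquare x = 23; −1 → 22 = w.
Latitude subsquare v = 21; +1 → 22 = w.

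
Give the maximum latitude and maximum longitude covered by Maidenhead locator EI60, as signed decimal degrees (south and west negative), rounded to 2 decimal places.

Field E=4, I=8: +4·20° lon, +8·10° lat → SW at lon -100°, lat -10°.
Square 6, 0: +6·2° lon, +0·1° lat → SW at lon -88°, lat -10°.
Cell spans 2° lon × 1° lat. NE corner is SW corner plus one full cell.
latitude -9.00, longitude -86.00.

-9.00, -86.00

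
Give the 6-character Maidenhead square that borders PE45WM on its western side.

PE45vm

Longitude subsquare w = 22; −1 → 21 = v.
The latitude characters are unchanged.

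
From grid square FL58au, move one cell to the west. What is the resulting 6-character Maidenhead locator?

FL48xu

Longitude subsquare a = 0; −1 → -1, wraps to 23 = x, carry into square.
Longitude square 5; −1 → 4.
The latitude characters are unchanged.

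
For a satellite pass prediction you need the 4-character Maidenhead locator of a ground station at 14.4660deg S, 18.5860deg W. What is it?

Offset from 180°W / 90°S: lon 161.41°, lat 75.53°.
Field: lon ⌊161.41/20⌋ = 8 → I; lat ⌊75.53/10⌋ = 7 → H.
Square: lon ⌊1.41/2⌋ = 0; lat ⌊5.53/1⌋ = 5.

IH05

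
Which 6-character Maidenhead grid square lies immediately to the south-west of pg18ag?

Longitude subsquare a = 0; −1 → -1, wraps to 23 = x, carry into square.
Longitude square 1; −1 → 0.
Latitude subsquare g = 6; −1 → 5 = f.

PG08xf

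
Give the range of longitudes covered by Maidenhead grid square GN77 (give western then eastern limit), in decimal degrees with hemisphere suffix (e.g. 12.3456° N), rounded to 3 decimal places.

Field G=6, N=13: +6·20° lon, +13·10° lat → SW at lon -60°, lat 40°.
Square 7, 7: +7·2° lon, +7·1° lat → SW at lon -46°, lat 47°.
Cell spans 2° lon × 1° lat.
west 46.000° W, east 44.000° W.

46.000° W, 44.000° W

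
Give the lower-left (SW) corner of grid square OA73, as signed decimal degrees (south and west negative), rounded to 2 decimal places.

-87.00, 114.00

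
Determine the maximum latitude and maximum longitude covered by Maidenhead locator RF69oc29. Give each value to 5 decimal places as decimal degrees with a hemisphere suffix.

30.87500° S, 173.19167° E

Field R=17, F=5: +17·20° lon, +5·10° lat → SW at lon 160°, lat -40°.
Square 6, 9: +6·2° lon, +9·1° lat → SW at lon 172°, lat -31°.
Subsquare o=14, c=2: +14·0.0833333° lon, +2·0.0416667° lat → SW at lon 173.167°, lat -30.9167°.
Extended square 2, 9: +2·0.00833333° lon, +9·0.00416667° lat → SW at lon 173.183°, lat -30.8792°.
Cell spans 0.00833333° lon × 0.00416667° lat. NE corner is SW corner plus one full cell.
latitude 30.87500° S, longitude 173.19167° E.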